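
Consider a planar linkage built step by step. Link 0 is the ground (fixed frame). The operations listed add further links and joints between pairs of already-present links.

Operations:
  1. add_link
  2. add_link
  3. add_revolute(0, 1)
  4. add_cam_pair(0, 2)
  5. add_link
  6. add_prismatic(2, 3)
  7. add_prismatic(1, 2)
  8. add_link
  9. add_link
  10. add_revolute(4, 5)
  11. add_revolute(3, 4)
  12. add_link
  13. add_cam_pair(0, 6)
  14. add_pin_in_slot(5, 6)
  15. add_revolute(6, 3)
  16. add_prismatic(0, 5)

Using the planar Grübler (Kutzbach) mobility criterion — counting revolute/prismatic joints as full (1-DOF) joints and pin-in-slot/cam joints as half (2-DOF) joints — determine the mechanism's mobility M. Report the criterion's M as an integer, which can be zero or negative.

[1;0;0] (link 0 is ground)
L+ [2;0;0]
L+ [3;0;0]
R(0,1)∈J1 [3;1;0]
C(0,2)∈J2 [3;1;1]
L+ [4;1;1]
P(2,3)∈J1 [4;2;1]
P(1,2)∈J1 [4;3;1]
L+ [5;3;1]
L+ [6;3;1]
R(4,5)∈J1 [6;4;1]
R(3,4)∈J1 [6;5;1]
L+ [7;5;1]
C(0,6)∈J2 [7;5;2]
PS(5,6)∈J2 [7;5;3]
R(6,3)∈J1 [7;6;3]
P(0,5)∈J1 [7;7;3]
mobility = 18 − 14 − 3 = 1

M = 1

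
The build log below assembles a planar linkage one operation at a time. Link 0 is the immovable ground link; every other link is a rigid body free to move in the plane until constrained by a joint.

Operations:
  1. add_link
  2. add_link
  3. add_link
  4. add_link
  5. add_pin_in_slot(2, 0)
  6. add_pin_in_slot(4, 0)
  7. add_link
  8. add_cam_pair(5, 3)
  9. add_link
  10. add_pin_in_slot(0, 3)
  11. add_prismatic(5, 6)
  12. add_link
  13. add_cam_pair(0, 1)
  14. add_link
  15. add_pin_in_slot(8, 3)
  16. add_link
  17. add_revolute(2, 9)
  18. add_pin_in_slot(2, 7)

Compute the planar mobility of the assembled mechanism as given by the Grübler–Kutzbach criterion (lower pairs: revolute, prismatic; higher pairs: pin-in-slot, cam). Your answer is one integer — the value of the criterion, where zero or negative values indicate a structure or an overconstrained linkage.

ground; <1,0,0>
#1 <2,0,0>
#2 <3,0,0>
#3 <4,0,0>
#4 <5,0,0>
PS:2↔0 J2 <5,0,1>
PS:4↔0 J2 <5,0,2>
#5 <6,0,2>
C:5↔3 J2 <6,0,3>
#6 <7,0,3>
PS:0↔3 J2 <7,0,4>
P:5↔6 J1 <7,1,4>
#7 <8,1,4>
C:0↔1 J2 <8,1,5>
#8 <9,1,5>
PS:8↔3 J2 <9,1,6>
#9 <10,1,6>
R:2↔9 J1 <10,2,6>
PS:2↔7 J2 <10,2,7>
3×9 − 2×2 − 1×7 = 16

M = 16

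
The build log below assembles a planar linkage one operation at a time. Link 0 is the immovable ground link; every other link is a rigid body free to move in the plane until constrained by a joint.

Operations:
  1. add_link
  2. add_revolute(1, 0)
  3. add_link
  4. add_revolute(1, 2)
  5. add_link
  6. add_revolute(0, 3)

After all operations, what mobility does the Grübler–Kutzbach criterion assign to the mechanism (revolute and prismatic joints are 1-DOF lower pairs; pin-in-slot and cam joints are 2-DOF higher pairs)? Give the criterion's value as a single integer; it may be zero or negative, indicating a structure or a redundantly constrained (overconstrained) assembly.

(L,J1,J2)=(1,0,0); link0 fixed
link1: (2,0,0)
R 1-0 [J1]: (2,1,0)
link2: (3,1,0)
R 1-2 [J1]: (3,2,0)
link3: (4,2,0)
R 0-3 [J1]: (4,3,0)
Grübler: 3·3 − 2·3 − 0 = 3

M = 3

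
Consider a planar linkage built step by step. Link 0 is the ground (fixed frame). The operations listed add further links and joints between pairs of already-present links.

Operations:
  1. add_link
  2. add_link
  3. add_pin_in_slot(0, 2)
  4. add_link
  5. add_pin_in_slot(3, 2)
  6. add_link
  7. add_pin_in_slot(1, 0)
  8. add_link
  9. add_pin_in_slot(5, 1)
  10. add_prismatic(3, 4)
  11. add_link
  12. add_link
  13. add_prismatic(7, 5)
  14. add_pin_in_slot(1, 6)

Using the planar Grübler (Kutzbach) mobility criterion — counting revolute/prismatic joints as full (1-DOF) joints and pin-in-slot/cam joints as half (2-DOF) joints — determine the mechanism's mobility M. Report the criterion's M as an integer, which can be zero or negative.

M = 12

ground; <1,0,0>
#1 <2,0,0>
#2 <3,0,0>
PS:0↔2 J2 <3,0,1>
#3 <4,0,1>
PS:3↔2 J2 <4,0,2>
#4 <5,0,2>
PS:1↔0 J2 <5,0,3>
#5 <6,0,3>
PS:5↔1 J2 <6,0,4>
P:3↔4 J1 <6,1,4>
#6 <7,1,4>
#7 <8,1,4>
P:7↔5 J1 <8,2,4>
PS:1↔6 J2 <8,2,5>
3×7 − 2×2 − 1×5 = 12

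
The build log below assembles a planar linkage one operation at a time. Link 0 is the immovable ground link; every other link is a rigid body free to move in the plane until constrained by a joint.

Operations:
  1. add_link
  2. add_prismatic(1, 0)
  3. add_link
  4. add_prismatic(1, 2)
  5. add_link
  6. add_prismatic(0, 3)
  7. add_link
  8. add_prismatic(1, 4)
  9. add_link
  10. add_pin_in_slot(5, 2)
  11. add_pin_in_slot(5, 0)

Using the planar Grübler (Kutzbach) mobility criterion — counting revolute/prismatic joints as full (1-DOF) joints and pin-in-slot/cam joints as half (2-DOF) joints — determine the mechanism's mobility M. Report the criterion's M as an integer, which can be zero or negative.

(L,J1,J2)=(1,0,0); link0 fixed
link1: (2,0,0)
P 1-0 [J1]: (2,1,0)
link2: (3,1,0)
P 1-2 [J1]: (3,2,0)
link3: (4,2,0)
P 0-3 [J1]: (4,3,0)
link4: (5,3,0)
P 1-4 [J1]: (5,4,0)
link5: (6,4,0)
PS 5-2 [J2]: (6,4,1)
PS 5-0 [J2]: (6,4,2)
Grübler: 3·5 − 2·4 − 2 = 5

M = 5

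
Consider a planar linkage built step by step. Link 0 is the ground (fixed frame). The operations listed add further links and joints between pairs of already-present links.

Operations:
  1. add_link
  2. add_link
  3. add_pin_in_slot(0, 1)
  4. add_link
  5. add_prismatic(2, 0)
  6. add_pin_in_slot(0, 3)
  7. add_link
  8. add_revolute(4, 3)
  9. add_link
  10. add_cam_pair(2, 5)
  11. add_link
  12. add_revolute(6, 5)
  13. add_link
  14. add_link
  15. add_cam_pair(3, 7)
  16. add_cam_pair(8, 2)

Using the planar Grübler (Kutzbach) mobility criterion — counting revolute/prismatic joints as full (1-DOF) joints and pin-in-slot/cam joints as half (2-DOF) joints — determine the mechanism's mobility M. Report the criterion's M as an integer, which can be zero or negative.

M = 13

[1;0;0] (link 0 is ground)
L+ [2;0;0]
L+ [3;0;0]
PS(0,1)∈J2 [3;0;1]
L+ [4;0;1]
P(2,0)∈J1 [4;1;1]
PS(0,3)∈J2 [4;1;2]
L+ [5;1;2]
R(4,3)∈J1 [5;2;2]
L+ [6;2;2]
C(2,5)∈J2 [6;2;3]
L+ [7;2;3]
R(6,5)∈J1 [7;3;3]
L+ [8;3;3]
L+ [9;3;3]
C(3,7)∈J2 [9;3;4]
C(8,2)∈J2 [9;3;5]
mobility = 24 − 6 − 5 = 13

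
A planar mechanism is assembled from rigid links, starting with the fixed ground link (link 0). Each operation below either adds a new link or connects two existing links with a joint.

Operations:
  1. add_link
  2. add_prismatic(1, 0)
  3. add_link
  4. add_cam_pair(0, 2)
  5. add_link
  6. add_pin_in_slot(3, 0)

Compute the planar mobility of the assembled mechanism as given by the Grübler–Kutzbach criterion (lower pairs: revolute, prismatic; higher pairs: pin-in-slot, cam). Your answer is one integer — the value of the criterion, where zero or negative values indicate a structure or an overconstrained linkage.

M = 5

(L,J1,J2)=(1,0,0); link0 fixed
link1: (2,0,0)
P 1-0 [J1]: (2,1,0)
link2: (3,1,0)
C 0-2 [J2]: (3,1,1)
link3: (4,1,1)
PS 3-0 [J2]: (4,1,2)
Grübler: 3·3 − 2·1 − 2 = 5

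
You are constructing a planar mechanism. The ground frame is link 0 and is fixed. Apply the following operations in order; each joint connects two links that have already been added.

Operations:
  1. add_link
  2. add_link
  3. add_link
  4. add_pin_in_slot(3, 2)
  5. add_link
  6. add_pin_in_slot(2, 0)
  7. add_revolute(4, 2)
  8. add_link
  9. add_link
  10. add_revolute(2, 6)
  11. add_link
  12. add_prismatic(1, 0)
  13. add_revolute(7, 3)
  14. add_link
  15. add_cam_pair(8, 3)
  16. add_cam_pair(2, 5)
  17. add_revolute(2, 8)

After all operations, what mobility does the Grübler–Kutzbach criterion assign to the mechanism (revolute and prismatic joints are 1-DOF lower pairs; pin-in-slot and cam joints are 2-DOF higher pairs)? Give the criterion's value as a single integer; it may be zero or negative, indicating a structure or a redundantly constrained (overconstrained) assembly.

[1;0;0] (link 0 is ground)
L+ [2;0;0]
L+ [3;0;0]
L+ [4;0;0]
PS(3,2)∈J2 [4;0;1]
L+ [5;0;1]
PS(2,0)∈J2 [5;0;2]
R(4,2)∈J1 [5;1;2]
L+ [6;1;2]
L+ [7;1;2]
R(2,6)∈J1 [7;2;2]
L+ [8;2;2]
P(1,0)∈J1 [8;3;2]
R(7,3)∈J1 [8;4;2]
L+ [9;4;2]
C(8,3)∈J2 [9;4;3]
C(2,5)∈J2 [9;4;4]
R(2,8)∈J1 [9;5;4]
mobility = 24 − 10 − 4 = 10

M = 10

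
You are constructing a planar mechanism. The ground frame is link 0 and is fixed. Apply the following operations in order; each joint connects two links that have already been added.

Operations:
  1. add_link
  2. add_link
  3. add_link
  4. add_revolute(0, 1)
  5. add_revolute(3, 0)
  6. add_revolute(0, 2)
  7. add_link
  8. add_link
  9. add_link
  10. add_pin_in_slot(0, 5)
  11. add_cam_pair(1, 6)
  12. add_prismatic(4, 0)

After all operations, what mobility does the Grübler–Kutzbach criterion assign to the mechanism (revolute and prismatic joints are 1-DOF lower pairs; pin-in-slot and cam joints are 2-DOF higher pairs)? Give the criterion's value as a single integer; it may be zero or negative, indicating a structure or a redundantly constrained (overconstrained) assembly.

M = 8

L=1 J1=0 J2=0
add link → L=2 J1=0 J2=0
add link → L=3 J1=0 J2=0
add link → L=4 J1=0 J2=0
R@0,1 dof=1 J1 → L=4 J1=1 J2=0
R@3,0 dof=1 J1 → L=4 J1=2 J2=0
R@0,2 dof=1 J1 → L=4 J1=3 J2=0
add link → L=5 J1=3 J2=0
add link → L=6 J1=3 J2=0
add link → L=7 J1=3 J2=0
PS@0,5 dof=2 J2 → L=7 J1=3 J2=1
C@1,6 dof=2 J2 → L=7 J1=3 J2=2
P@4,0 dof=1 J1 → L=7 J1=4 J2=2
M=3(L−1)−2J1−J2=3·6−2·4−2=8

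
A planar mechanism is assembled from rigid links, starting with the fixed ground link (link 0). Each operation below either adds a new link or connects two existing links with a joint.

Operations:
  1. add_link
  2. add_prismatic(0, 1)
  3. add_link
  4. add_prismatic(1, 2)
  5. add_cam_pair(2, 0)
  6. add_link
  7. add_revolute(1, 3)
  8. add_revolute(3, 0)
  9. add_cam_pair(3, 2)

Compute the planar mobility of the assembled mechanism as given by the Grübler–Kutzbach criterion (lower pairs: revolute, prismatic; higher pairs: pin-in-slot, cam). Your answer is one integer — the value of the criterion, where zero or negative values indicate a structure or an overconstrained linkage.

M = -1

[1;0;0] (link 0 is ground)
L+ [2;0;0]
P(0,1)∈J1 [2;1;0]
L+ [3;1;0]
P(1,2)∈J1 [3;2;0]
C(2,0)∈J2 [3;2;1]
L+ [4;2;1]
R(1,3)∈J1 [4;3;1]
R(3,0)∈J1 [4;4;1]
C(3,2)∈J2 [4;4;2]
mobility = 9 − 8 − 2 = -1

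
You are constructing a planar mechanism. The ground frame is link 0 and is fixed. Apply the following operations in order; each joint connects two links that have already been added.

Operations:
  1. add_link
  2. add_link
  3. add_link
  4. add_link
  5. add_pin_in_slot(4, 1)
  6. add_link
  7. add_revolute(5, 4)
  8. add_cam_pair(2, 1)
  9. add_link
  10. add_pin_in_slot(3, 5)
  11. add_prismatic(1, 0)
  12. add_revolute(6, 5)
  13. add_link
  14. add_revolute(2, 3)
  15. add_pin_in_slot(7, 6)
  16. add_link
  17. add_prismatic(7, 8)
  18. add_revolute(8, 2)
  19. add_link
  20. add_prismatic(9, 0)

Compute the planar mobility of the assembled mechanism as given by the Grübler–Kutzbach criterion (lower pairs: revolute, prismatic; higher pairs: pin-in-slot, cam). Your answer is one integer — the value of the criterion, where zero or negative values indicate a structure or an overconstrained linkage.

L=1 J1=0 J2=0
add link → L=2 J1=0 J2=0
add link → L=3 J1=0 J2=0
add link → L=4 J1=0 J2=0
add link → L=5 J1=0 J2=0
PS@4,1 dof=2 J2 → L=5 J1=0 J2=1
add link → L=6 J1=0 J2=1
R@5,4 dof=1 J1 → L=6 J1=1 J2=1
C@2,1 dof=2 J2 → L=6 J1=1 J2=2
add link → L=7 J1=1 J2=2
PS@3,5 dof=2 J2 → L=7 J1=1 J2=3
P@1,0 dof=1 J1 → L=7 J1=2 J2=3
R@6,5 dof=1 J1 → L=7 J1=3 J2=3
add link → L=8 J1=3 J2=3
R@2,3 dof=1 J1 → L=8 J1=4 J2=3
PS@7,6 dof=2 J2 → L=8 J1=4 J2=4
add link → L=9 J1=4 J2=4
P@7,8 dof=1 J1 → L=9 J1=5 J2=4
R@8,2 dof=1 J1 → L=9 J1=6 J2=4
add link → L=10 J1=6 J2=4
P@9,0 dof=1 J1 → L=10 J1=7 J2=4
M=3(L−1)−2J1−J2=3·9−2·7−4=9

M = 9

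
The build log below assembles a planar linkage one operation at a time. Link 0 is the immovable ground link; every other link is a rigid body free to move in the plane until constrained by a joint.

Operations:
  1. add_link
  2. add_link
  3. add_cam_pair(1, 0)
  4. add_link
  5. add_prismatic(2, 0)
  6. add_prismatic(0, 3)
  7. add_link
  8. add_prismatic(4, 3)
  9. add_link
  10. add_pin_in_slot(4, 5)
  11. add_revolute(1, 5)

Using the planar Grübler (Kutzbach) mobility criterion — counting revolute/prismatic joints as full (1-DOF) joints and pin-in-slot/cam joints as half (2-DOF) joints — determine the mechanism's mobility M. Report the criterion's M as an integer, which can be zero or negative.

link 0 = ground. State L|J1|J2 = 1|0|0
+link1  2|0|0
+link2  3|0|0
C(1,0) f=2→J2  3|0|1
+link3  4|0|1
P(2,0) f=1→J1  4|1|1
P(0,3) f=1→J1  4|2|1
+link4  5|2|1
P(4,3) f=1→J1  5|3|1
+link5  6|3|1
PS(4,5) f=2→J2  6|3|2
R(1,5) f=1→J1  6|4|2
M = 3(6−1)−2·4−2 = 15−8−2 = 5

M = 5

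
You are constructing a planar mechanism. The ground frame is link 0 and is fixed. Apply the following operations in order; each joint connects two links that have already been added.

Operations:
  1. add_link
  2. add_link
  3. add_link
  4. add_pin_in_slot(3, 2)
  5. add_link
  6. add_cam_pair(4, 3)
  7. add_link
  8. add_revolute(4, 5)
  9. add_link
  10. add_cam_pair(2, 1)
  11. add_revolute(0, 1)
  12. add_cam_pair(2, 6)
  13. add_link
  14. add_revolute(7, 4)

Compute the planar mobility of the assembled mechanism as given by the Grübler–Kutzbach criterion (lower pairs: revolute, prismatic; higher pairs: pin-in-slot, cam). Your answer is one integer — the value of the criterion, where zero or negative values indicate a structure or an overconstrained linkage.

[1;0;0] (link 0 is ground)
L+ [2;0;0]
L+ [3;0;0]
L+ [4;0;0]
PS(3,2)∈J2 [4;0;1]
L+ [5;0;1]
C(4,3)∈J2 [5;0;2]
L+ [6;0;2]
R(4,5)∈J1 [6;1;2]
L+ [7;1;2]
C(2,1)∈J2 [7;1;3]
R(0,1)∈J1 [7;2;3]
C(2,6)∈J2 [7;2;4]
L+ [8;2;4]
R(7,4)∈J1 [8;3;4]
mobility = 21 − 6 − 4 = 11

M = 11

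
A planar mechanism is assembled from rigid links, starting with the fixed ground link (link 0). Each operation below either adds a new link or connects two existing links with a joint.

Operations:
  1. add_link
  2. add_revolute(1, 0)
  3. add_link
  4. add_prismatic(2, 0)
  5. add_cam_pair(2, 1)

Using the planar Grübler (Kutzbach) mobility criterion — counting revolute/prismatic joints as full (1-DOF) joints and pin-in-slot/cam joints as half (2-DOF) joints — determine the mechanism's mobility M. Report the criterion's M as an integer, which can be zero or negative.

(L,J1,J2)=(1,0,0); link0 fixed
link1: (2,0,0)
R 1-0 [J1]: (2,1,0)
link2: (3,1,0)
P 2-0 [J1]: (3,2,0)
C 2-1 [J2]: (3,2,1)
Grübler: 3·2 − 2·2 − 1 = 1

M = 1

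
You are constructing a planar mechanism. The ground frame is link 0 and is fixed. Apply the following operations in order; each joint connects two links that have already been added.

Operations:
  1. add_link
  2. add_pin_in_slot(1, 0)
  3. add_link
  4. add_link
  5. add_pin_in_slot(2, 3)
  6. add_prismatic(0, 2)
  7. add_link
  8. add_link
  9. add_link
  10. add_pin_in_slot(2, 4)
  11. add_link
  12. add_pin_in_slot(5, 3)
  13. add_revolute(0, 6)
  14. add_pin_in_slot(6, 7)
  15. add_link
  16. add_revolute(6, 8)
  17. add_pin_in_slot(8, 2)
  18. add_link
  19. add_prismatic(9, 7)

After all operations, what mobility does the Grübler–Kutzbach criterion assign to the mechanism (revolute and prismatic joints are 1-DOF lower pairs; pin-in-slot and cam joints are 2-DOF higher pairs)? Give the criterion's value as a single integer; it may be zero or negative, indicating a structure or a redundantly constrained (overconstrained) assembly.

M = 13

[1;0;0] (link 0 is ground)
L+ [2;0;0]
PS(1,0)∈J2 [2;0;1]
L+ [3;0;1]
L+ [4;0;1]
PS(2,3)∈J2 [4;0;2]
P(0,2)∈J1 [4;1;2]
L+ [5;1;2]
L+ [6;1;2]
L+ [7;1;2]
PS(2,4)∈J2 [7;1;3]
L+ [8;1;3]
PS(5,3)∈J2 [8;1;4]
R(0,6)∈J1 [8;2;4]
PS(6,7)∈J2 [8;2;5]
L+ [9;2;5]
R(6,8)∈J1 [9;3;5]
PS(8,2)∈J2 [9;3;6]
L+ [10;3;6]
P(9,7)∈J1 [10;4;6]
mobility = 27 − 8 − 6 = 13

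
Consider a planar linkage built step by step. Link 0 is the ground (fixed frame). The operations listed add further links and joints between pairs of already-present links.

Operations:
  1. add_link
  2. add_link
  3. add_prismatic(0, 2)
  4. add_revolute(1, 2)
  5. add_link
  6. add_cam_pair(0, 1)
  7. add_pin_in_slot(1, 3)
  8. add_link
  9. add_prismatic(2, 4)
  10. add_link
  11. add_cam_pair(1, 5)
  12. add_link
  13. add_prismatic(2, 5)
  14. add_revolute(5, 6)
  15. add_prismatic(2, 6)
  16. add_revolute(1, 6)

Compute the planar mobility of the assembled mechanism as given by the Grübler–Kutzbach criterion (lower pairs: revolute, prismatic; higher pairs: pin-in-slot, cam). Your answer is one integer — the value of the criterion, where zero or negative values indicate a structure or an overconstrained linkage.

M = 1

L=1 J1=0 J2=0
add link → L=2 J1=0 J2=0
add link → L=3 J1=0 J2=0
P@0,2 dof=1 J1 → L=3 J1=1 J2=0
R@1,2 dof=1 J1 → L=3 J1=2 J2=0
add link → L=4 J1=2 J2=0
C@0,1 dof=2 J2 → L=4 J1=2 J2=1
PS@1,3 dof=2 J2 → L=4 J1=2 J2=2
add link → L=5 J1=2 J2=2
P@2,4 dof=1 J1 → L=5 J1=3 J2=2
add link → L=6 J1=3 J2=2
C@1,5 dof=2 J2 → L=6 J1=3 J2=3
add link → L=7 J1=3 J2=3
P@2,5 dof=1 J1 → L=7 J1=4 J2=3
R@5,6 dof=1 J1 → L=7 J1=5 J2=3
P@2,6 dof=1 J1 → L=7 J1=6 J2=3
R@1,6 dof=1 J1 → L=7 J1=7 J2=3
M=3(L−1)−2J1−J2=3·6−2·7−3=1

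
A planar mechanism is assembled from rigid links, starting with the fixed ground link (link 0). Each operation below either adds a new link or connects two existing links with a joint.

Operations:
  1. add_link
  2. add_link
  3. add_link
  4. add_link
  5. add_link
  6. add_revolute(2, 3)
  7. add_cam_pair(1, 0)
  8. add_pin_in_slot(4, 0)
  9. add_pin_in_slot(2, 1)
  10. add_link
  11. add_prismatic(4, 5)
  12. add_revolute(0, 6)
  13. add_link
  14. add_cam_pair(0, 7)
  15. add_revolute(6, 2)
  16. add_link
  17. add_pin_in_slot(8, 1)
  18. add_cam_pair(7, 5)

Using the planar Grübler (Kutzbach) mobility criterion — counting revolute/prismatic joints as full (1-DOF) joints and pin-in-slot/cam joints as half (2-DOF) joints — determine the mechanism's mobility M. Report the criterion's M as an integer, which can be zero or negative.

ground; <1,0,0>
#1 <2,0,0>
#2 <3,0,0>
#3 <4,0,0>
#4 <5,0,0>
#5 <6,0,0>
R:2↔3 J1 <6,1,0>
C:1↔0 J2 <6,1,1>
PS:4↔0 J2 <6,1,2>
PS:2↔1 J2 <6,1,3>
#6 <7,1,3>
P:4↔5 J1 <7,2,3>
R:0↔6 J1 <7,3,3>
#7 <8,3,3>
C:0↔7 J2 <8,3,4>
R:6↔2 J1 <8,4,4>
#8 <9,4,4>
PS:8↔1 J2 <9,4,5>
C:7↔5 J2 <9,4,6>
3×8 − 2×4 − 1×6 = 10

M = 10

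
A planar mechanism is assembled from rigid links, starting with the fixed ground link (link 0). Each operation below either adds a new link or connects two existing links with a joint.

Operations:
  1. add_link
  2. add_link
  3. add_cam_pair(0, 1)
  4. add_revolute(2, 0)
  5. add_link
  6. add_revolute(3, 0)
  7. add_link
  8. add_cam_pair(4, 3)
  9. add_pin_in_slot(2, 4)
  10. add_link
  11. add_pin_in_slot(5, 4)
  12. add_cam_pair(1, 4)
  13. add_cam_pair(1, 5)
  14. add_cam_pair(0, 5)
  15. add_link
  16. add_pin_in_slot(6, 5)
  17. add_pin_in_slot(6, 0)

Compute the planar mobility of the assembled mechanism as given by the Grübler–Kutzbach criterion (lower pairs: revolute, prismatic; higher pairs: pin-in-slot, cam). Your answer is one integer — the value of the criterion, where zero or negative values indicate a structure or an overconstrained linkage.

link 0 = ground. State L|J1|J2 = 1|0|0
+link1  2|0|0
+link2  3|0|0
C(0,1) f=2→J2  3|0|1
R(2,0) f=1→J1  3|1|1
+link3  4|1|1
R(3,0) f=1→J1  4|2|1
+link4  5|2|1
C(4,3) f=2→J2  5|2|2
PS(2,4) f=2→J2  5|2|3
+link5  6|2|3
PS(5,4) f=2→J2  6|2|4
C(1,4) f=2→J2  6|2|5
C(1,5) f=2→J2  6|2|6
C(0,5) f=2→J2  6|2|7
+link6  7|2|7
PS(6,5) f=2→J2  7|2|8
PS(6,0) f=2→J2  7|2|9
M = 3(7−1)−2·2−9 = 18−4−9 = 5

M = 5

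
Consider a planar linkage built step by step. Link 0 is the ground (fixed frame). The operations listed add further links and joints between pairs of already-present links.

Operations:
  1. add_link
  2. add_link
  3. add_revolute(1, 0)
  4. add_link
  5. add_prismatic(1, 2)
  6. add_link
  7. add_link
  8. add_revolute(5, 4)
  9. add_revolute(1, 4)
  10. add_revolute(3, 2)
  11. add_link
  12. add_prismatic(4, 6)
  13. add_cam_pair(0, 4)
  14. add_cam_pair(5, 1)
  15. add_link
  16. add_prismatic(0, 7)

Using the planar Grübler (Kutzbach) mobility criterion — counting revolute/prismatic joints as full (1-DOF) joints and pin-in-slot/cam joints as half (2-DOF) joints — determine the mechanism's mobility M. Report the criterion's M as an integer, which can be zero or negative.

(L,J1,J2)=(1,0,0); link0 fixed
link1: (2,0,0)
link2: (3,0,0)
R 1-0 [J1]: (3,1,0)
link3: (4,1,0)
P 1-2 [J1]: (4,2,0)
link4: (5,2,0)
link5: (6,2,0)
R 5-4 [J1]: (6,3,0)
R 1-4 [J1]: (6,4,0)
R 3-2 [J1]: (6,5,0)
link6: (7,5,0)
P 4-6 [J1]: (7,6,0)
C 0-4 [J2]: (7,6,1)
C 5-1 [J2]: (7,6,2)
link7: (8,6,2)
P 0-7 [J1]: (8,7,2)
Grübler: 3·7 − 2·7 − 2 = 5

M = 5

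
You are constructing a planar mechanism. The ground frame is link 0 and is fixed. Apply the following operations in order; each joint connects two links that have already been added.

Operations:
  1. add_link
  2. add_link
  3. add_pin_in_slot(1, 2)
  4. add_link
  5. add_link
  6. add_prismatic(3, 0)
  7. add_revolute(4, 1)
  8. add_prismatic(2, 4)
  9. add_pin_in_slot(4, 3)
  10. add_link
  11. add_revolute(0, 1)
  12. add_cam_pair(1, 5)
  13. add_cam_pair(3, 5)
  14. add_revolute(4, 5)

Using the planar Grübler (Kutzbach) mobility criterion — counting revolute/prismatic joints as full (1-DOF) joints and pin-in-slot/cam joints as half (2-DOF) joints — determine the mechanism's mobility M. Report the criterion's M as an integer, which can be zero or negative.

M = 1

[1;0;0] (link 0 is ground)
L+ [2;0;0]
L+ [3;0;0]
PS(1,2)∈J2 [3;0;1]
L+ [4;0;1]
L+ [5;0;1]
P(3,0)∈J1 [5;1;1]
R(4,1)∈J1 [5;2;1]
P(2,4)∈J1 [5;3;1]
PS(4,3)∈J2 [5;3;2]
L+ [6;3;2]
R(0,1)∈J1 [6;4;2]
C(1,5)∈J2 [6;4;3]
C(3,5)∈J2 [6;4;4]
R(4,5)∈J1 [6;5;4]
mobility = 15 − 10 − 4 = 1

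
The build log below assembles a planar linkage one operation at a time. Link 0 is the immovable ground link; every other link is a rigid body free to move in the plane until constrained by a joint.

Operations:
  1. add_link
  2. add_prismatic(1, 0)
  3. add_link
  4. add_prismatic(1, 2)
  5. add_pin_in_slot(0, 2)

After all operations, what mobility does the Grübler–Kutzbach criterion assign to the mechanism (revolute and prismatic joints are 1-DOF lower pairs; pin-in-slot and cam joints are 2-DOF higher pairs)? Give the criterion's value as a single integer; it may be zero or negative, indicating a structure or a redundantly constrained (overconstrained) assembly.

[1;0;0] (link 0 is ground)
L+ [2;0;0]
P(1,0)∈J1 [2;1;0]
L+ [3;1;0]
P(1,2)∈J1 [3;2;0]
PS(0,2)∈J2 [3;2;1]
mobility = 6 − 4 − 1 = 1

M = 1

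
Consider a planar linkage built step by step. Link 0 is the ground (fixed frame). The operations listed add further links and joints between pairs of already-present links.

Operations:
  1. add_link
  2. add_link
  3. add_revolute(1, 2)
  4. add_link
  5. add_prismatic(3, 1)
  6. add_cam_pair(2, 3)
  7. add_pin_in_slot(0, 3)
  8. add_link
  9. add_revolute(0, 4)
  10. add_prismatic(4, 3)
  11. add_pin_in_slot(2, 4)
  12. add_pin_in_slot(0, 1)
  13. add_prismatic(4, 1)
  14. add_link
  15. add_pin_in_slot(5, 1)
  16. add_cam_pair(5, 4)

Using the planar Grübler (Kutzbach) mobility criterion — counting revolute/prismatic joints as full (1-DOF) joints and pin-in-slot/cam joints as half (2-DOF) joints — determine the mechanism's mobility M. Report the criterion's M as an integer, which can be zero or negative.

[1;0;0] (link 0 is ground)
L+ [2;0;0]
L+ [3;0;0]
R(1,2)∈J1 [3;1;0]
L+ [4;1;0]
P(3,1)∈J1 [4;2;0]
C(2,3)∈J2 [4;2;1]
PS(0,3)∈J2 [4;2;2]
L+ [5;2;2]
R(0,4)∈J1 [5;3;2]
P(4,3)∈J1 [5;4;2]
PS(2,4)∈J2 [5;4;3]
PS(0,1)∈J2 [5;4;4]
P(4,1)∈J1 [5;5;4]
L+ [6;5;4]
PS(5,1)∈J2 [6;5;5]
C(5,4)∈J2 [6;5;6]
mobility = 15 − 10 − 6 = -1

M = -1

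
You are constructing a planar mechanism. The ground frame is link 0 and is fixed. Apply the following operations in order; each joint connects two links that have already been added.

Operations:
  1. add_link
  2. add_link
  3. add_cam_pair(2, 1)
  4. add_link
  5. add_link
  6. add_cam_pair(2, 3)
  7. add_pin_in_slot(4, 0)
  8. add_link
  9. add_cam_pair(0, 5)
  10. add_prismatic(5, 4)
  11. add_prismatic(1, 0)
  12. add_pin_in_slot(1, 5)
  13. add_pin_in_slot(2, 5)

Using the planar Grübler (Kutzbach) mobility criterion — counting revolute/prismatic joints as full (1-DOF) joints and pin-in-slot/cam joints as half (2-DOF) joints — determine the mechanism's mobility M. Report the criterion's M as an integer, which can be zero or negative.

L=1 J1=0 J2=0
add link → L=2 J1=0 J2=0
add link → L=3 J1=0 J2=0
C@2,1 dof=2 J2 → L=3 J1=0 J2=1
add link → L=4 J1=0 J2=1
add link → L=5 J1=0 J2=1
C@2,3 dof=2 J2 → L=5 J1=0 J2=2
PS@4,0 dof=2 J2 → L=5 J1=0 J2=3
add link → L=6 J1=0 J2=3
C@0,5 dof=2 J2 → L=6 J1=0 J2=4
P@5,4 dof=1 J1 → L=6 J1=1 J2=4
P@1,0 dof=1 J1 → L=6 J1=2 J2=4
PS@1,5 dof=2 J2 → L=6 J1=2 J2=5
PS@2,5 dof=2 J2 → L=6 J1=2 J2=6
M=3(L−1)−2J1−J2=3·5−2·2−6=5

M = 5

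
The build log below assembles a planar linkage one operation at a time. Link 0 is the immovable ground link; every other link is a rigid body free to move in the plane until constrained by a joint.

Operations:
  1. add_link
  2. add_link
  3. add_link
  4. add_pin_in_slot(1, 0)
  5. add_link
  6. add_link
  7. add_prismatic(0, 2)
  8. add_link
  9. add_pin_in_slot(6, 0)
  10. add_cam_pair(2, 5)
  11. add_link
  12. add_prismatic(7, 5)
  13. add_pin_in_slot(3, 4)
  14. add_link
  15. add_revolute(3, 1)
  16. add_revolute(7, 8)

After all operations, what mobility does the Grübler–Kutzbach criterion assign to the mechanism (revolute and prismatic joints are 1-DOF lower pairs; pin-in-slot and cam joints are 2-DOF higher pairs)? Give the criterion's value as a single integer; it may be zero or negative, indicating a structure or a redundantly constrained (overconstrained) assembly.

M = 12

(L,J1,J2)=(1,0,0); link0 fixed
link1: (2,0,0)
link2: (3,0,0)
link3: (4,0,0)
PS 1-0 [J2]: (4,0,1)
link4: (5,0,1)
link5: (6,0,1)
P 0-2 [J1]: (6,1,1)
link6: (7,1,1)
PS 6-0 [J2]: (7,1,2)
C 2-5 [J2]: (7,1,3)
link7: (8,1,3)
P 7-5 [J1]: (8,2,3)
PS 3-4 [J2]: (8,2,4)
link8: (9,2,4)
R 3-1 [J1]: (9,3,4)
R 7-8 [J1]: (9,4,4)
Grübler: 3·8 − 2·4 − 4 = 12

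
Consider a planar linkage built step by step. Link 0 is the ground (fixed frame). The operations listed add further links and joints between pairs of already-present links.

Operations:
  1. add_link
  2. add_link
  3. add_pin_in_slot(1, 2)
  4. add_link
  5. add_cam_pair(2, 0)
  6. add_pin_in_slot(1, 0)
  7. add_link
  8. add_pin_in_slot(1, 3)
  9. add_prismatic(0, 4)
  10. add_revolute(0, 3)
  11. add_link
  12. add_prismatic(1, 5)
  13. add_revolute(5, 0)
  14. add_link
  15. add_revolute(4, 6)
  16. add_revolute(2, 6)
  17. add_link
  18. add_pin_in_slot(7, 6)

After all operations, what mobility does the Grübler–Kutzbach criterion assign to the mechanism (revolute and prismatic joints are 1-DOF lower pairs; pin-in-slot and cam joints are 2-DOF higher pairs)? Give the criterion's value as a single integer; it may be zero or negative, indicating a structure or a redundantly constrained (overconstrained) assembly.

ground; <1,0,0>
#1 <2,0,0>
#2 <3,0,0>
PS:1↔2 J2 <3,0,1>
#3 <4,0,1>
C:2↔0 J2 <4,0,2>
PS:1↔0 J2 <4,0,3>
#4 <5,0,3>
PS:1↔3 J2 <5,0,4>
P:0↔4 J1 <5,1,4>
R:0↔3 J1 <5,2,4>
#5 <6,2,4>
P:1↔5 J1 <6,3,4>
R:5↔0 J1 <6,4,4>
#6 <7,4,4>
R:4↔6 J1 <7,5,4>
R:2↔6 J1 <7,6,4>
#7 <8,6,4>
PS:7↔6 J2 <8,6,5>
3×7 − 2×6 − 1×5 = 4

M = 4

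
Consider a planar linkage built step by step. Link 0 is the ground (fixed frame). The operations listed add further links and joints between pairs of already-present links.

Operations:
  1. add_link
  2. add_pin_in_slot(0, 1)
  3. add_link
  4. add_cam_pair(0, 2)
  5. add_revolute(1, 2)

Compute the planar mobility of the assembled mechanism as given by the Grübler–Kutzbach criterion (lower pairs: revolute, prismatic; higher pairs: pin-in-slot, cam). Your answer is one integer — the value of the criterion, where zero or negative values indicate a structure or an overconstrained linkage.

M = 2

link 0 = ground. State L|J1|J2 = 1|0|0
+link1  2|0|0
PS(0,1) f=2→J2  2|0|1
+link2  3|0|1
C(0,2) f=2→J2  3|0|2
R(1,2) f=1→J1  3|1|2
M = 3(3−1)−2·1−2 = 6−2−2 = 2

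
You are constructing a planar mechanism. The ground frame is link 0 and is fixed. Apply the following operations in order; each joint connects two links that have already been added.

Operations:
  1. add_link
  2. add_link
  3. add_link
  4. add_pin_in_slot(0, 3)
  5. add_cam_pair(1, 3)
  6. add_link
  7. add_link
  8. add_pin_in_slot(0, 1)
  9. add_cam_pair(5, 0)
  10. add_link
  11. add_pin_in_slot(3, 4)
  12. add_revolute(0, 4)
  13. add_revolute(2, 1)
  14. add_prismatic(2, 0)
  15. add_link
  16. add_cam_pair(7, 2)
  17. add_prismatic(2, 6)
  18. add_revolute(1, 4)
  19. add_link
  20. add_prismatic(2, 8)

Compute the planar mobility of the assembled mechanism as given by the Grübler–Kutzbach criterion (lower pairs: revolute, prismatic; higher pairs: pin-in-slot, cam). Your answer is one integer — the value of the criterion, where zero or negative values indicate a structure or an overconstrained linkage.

(L,J1,J2)=(1,0,0); link0 fixed
link1: (2,0,0)
link2: (3,0,0)
link3: (4,0,0)
PS 0-3 [J2]: (4,0,1)
C 1-3 [J2]: (4,0,2)
link4: (5,0,2)
link5: (6,0,2)
PS 0-1 [J2]: (6,0,3)
C 5-0 [J2]: (6,0,4)
link6: (7,0,4)
PS 3-4 [J2]: (7,0,5)
R 0-4 [J1]: (7,1,5)
R 2-1 [J1]: (7,2,5)
P 2-0 [J1]: (7,3,5)
link7: (8,3,5)
C 7-2 [J2]: (8,3,6)
P 2-6 [J1]: (8,4,6)
R 1-4 [J1]: (8,5,6)
link8: (9,5,6)
P 2-8 [J1]: (9,6,6)
Grübler: 3·8 − 2·6 − 6 = 6

M = 6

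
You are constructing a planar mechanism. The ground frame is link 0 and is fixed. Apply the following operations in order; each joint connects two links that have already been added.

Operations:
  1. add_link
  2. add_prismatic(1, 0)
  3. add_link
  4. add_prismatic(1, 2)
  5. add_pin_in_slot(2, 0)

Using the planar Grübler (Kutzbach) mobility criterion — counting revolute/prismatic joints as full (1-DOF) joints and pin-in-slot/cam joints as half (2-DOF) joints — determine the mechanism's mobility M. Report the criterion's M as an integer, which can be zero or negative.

M = 1

link 0 = ground. State L|J1|J2 = 1|0|0
+link1  2|0|0
P(1,0) f=1→J1  2|1|0
+link2  3|1|0
P(1,2) f=1→J1  3|2|0
PS(2,0) f=2→J2  3|2|1
M = 3(3−1)−2·2−1 = 6−4−1 = 1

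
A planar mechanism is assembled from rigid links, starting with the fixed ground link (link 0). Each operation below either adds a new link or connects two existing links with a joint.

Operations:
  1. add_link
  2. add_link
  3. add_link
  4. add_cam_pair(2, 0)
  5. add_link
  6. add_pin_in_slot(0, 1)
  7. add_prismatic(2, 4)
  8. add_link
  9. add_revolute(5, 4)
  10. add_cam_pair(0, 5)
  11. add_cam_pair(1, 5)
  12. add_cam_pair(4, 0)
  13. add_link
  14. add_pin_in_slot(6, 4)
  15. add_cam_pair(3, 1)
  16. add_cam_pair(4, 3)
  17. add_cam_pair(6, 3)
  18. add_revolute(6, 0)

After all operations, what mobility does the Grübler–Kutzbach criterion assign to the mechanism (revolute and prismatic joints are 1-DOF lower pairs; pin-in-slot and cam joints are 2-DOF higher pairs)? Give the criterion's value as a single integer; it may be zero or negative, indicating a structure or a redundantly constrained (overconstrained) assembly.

(L,J1,J2)=(1,0,0); link0 fixed
link1: (2,0,0)
link2: (3,0,0)
link3: (4,0,0)
C 2-0 [J2]: (4,0,1)
link4: (5,0,1)
PS 0-1 [J2]: (5,0,2)
P 2-4 [J1]: (5,1,2)
link5: (6,1,2)
R 5-4 [J1]: (6,2,2)
C 0-5 [J2]: (6,2,3)
C 1-5 [J2]: (6,2,4)
C 4-0 [J2]: (6,2,5)
link6: (7,2,5)
PS 6-4 [J2]: (7,2,6)
C 3-1 [J2]: (7,2,7)
C 4-3 [J2]: (7,2,8)
C 6-3 [J2]: (7,2,9)
R 6-0 [J1]: (7,3,9)
Grübler: 3·6 − 2·3 − 9 = 3

M = 3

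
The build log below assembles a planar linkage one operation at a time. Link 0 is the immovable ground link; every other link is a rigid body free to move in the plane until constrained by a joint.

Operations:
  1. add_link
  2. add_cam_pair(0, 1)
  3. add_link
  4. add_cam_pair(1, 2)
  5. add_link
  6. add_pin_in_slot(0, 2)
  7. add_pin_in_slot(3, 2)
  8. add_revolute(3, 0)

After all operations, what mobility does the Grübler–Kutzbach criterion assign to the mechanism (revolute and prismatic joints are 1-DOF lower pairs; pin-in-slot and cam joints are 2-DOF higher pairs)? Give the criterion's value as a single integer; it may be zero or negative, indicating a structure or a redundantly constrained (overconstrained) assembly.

M = 3

L=1 J1=0 J2=0
add link → L=2 J1=0 J2=0
C@0,1 dof=2 J2 → L=2 J1=0 J2=1
add link → L=3 J1=0 J2=1
C@1,2 dof=2 J2 → L=3 J1=0 J2=2
add link → L=4 J1=0 J2=2
PS@0,2 dof=2 J2 → L=4 J1=0 J2=3
PS@3,2 dof=2 J2 → L=4 J1=0 J2=4
R@3,0 dof=1 J1 → L=4 J1=1 J2=4
M=3(L−1)−2J1−J2=3·3−2·1−4=3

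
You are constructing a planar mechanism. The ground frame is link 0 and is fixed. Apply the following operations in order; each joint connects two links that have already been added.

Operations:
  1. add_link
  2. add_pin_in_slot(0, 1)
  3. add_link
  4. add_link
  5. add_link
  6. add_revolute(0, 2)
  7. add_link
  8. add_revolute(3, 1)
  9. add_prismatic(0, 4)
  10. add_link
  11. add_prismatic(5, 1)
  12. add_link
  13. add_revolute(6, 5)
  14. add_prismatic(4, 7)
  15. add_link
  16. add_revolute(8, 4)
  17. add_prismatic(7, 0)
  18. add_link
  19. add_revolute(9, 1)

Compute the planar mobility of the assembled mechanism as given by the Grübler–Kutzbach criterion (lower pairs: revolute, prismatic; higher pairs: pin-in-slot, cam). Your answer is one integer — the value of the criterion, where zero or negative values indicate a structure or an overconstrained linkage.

[1;0;0] (link 0 is ground)
L+ [2;0;0]
PS(0,1)∈J2 [2;0;1]
L+ [3;0;1]
L+ [4;0;1]
L+ [5;0;1]
R(0,2)∈J1 [5;1;1]
L+ [6;1;1]
R(3,1)∈J1 [6;2;1]
P(0,4)∈J1 [6;3;1]
L+ [7;3;1]
P(5,1)∈J1 [7;4;1]
L+ [8;4;1]
R(6,5)∈J1 [8;5;1]
P(4,7)∈J1 [8;6;1]
L+ [9;6;1]
R(8,4)∈J1 [9;7;1]
P(7,0)∈J1 [9;8;1]
L+ [10;8;1]
R(9,1)∈J1 [10;9;1]
mobility = 27 − 18 − 1 = 8

M = 8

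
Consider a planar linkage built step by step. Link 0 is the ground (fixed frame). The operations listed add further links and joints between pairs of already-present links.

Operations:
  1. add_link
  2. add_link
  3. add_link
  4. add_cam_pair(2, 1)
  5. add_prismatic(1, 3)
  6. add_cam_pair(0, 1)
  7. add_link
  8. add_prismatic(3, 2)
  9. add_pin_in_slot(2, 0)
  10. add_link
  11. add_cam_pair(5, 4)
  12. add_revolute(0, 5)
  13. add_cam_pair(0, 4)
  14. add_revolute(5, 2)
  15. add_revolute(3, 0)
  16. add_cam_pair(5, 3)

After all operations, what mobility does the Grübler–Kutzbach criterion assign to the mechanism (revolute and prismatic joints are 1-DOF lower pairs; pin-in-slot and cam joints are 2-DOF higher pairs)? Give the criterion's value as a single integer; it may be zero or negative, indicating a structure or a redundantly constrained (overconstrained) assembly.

link 0 = ground. State L|J1|J2 = 1|0|0
+link1  2|0|0
+link2  3|0|0
+link3  4|0|0
C(2,1) f=2→J2  4|0|1
P(1,3) f=1→J1  4|1|1
C(0,1) f=2→J2  4|1|2
+link4  5|1|2
P(3,2) f=1→J1  5|2|2
PS(2,0) f=2→J2  5|2|3
+link5  6|2|3
C(5,4) f=2→J2  6|2|4
R(0,5) f=1→J1  6|3|4
C(0,4) f=2→J2  6|3|5
R(5,2) f=1→J1  6|4|5
R(3,0) f=1→J1  6|5|5
C(5,3) f=2→J2  6|5|6
M = 3(6−1)−2·5−6 = 15−10−6 = -1

M = -1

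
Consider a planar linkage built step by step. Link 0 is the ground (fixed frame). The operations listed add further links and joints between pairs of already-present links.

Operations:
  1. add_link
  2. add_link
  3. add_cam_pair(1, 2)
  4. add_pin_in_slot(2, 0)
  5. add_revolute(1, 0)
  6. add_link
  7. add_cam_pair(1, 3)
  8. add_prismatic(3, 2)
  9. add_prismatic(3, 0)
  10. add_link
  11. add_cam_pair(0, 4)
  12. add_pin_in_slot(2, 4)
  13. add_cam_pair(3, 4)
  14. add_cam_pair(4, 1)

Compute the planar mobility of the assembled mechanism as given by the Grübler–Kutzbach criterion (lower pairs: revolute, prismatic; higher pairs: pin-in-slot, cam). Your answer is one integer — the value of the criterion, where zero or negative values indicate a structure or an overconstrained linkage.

L=1 J1=0 J2=0
add link → L=2 J1=0 J2=0
add link → L=3 J1=0 J2=0
C@1,2 dof=2 J2 → L=3 J1=0 J2=1
PS@2,0 dof=2 J2 → L=3 J1=0 J2=2
R@1,0 dof=1 J1 → L=3 J1=1 J2=2
add link → L=4 J1=1 J2=2
C@1,3 dof=2 J2 → L=4 J1=1 J2=3
P@3,2 dof=1 J1 → L=4 J1=2 J2=3
P@3,0 dof=1 J1 → L=4 J1=3 J2=3
add link → L=5 J1=3 J2=3
C@0,4 dof=2 J2 → L=5 J1=3 J2=4
PS@2,4 dof=2 J2 → L=5 J1=3 J2=5
C@3,4 dof=2 J2 → L=5 J1=3 J2=6
C@4,1 dof=2 J2 → L=5 J1=3 J2=7
M=3(L−1)−2J1−J2=3·4−2·3−7=-1

M = -1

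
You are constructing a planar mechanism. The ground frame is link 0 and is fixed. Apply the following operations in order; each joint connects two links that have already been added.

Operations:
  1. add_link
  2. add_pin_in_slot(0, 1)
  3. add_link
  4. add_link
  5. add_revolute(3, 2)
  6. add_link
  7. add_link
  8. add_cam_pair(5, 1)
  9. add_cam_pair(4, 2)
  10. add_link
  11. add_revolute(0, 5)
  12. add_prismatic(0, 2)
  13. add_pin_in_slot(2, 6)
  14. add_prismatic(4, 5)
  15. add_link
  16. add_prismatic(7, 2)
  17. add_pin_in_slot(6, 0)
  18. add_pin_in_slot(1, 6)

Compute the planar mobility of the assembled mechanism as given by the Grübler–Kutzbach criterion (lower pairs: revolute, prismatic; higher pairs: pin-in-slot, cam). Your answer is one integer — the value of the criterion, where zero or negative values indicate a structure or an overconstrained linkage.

M = 5

link 0 = ground. State L|J1|J2 = 1|0|0
+link1  2|0|0
PS(0,1) f=2→J2  2|0|1
+link2  3|0|1
+link3  4|0|1
R(3,2) f=1→J1  4|1|1
+link4  5|1|1
+link5  6|1|1
C(5,1) f=2→J2  6|1|2
C(4,2) f=2→J2  6|1|3
+link6  7|1|3
R(0,5) f=1→J1  7|2|3
P(0,2) f=1→J1  7|3|3
PS(2,6) f=2→J2  7|3|4
P(4,5) f=1→J1  7|4|4
+link7  8|4|4
P(7,2) f=1→J1  8|5|4
PS(6,0) f=2→J2  8|5|5
PS(1,6) f=2→J2  8|5|6
M = 3(8−1)−2·5−6 = 21−10−6 = 5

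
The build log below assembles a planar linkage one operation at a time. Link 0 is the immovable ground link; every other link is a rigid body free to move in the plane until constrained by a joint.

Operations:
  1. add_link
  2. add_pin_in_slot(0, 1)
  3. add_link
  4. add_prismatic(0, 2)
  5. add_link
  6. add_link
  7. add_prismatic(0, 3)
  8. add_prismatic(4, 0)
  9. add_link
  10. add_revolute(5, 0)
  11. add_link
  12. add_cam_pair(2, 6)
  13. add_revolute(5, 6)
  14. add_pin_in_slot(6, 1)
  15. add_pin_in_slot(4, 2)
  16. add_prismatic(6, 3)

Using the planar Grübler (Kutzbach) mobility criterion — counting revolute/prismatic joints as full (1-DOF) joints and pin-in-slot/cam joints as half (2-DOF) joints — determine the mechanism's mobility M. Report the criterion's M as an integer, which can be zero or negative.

M = 2

L=1 J1=0 J2=0
add link → L=2 J1=0 J2=0
PS@0,1 dof=2 J2 → L=2 J1=0 J2=1
add link → L=3 J1=0 J2=1
P@0,2 dof=1 J1 → L=3 J1=1 J2=1
add link → L=4 J1=1 J2=1
add link → L=5 J1=1 J2=1
P@0,3 dof=1 J1 → L=5 J1=2 J2=1
P@4,0 dof=1 J1 → L=5 J1=3 J2=1
add link → L=6 J1=3 J2=1
R@5,0 dof=1 J1 → L=6 J1=4 J2=1
add link → L=7 J1=4 J2=1
C@2,6 dof=2 J2 → L=7 J1=4 J2=2
R@5,6 dof=1 J1 → L=7 J1=5 J2=2
PS@6,1 dof=2 J2 → L=7 J1=5 J2=3
PS@4,2 dof=2 J2 → L=7 J1=5 J2=4
P@6,3 dof=1 J1 → L=7 J1=6 J2=4
M=3(L−1)−2J1−J2=3·6−2·6−4=2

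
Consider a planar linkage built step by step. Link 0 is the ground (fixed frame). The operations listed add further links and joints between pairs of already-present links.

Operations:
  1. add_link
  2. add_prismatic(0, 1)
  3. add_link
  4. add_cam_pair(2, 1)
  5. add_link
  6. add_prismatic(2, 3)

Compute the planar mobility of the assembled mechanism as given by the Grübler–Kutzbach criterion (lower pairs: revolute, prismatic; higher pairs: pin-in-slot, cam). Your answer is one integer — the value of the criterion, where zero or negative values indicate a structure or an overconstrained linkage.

ground; <1,0,0>
#1 <2,0,0>
P:0↔1 J1 <2,1,0>
#2 <3,1,0>
C:2↔1 J2 <3,1,1>
#3 <4,1,1>
P:2↔3 J1 <4,2,1>
3×3 − 2×2 − 1×1 = 4

M = 4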